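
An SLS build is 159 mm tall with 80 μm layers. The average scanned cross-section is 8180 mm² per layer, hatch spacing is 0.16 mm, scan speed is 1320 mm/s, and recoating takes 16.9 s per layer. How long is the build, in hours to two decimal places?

Layers = ⌈159/0.08⌉ = 1988.
Hatch length per layer: 8180 / 0.16 → 51125 mm.
Scan time per layer = 51125 / 1320, so 38.7311 s.
Per-layer time = 38.7311 + 16.9 = 55.6311 s.
Build time = 1988 × 55.6311 = 110594.6268 s = 30.72 hours.

30.72 hours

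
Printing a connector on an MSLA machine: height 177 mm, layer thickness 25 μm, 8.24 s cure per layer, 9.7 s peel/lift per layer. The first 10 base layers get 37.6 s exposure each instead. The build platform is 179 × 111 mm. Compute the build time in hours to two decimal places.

Number of layers: 177 / 0.025 → 7080 (rounded up).
Burn-in layers = 10 × (37.6 + 9.7), so 473 s.
Normal layers = 7070 × (8.24 + 9.7), so 126835.8 s.
Sum: 473 + 126835.8 = 127308.8 s → 35.36 hours.

35.36 hours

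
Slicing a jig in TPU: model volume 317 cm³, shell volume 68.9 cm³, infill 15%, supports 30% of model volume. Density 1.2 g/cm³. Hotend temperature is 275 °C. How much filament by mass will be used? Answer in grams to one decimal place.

241.5 g

Interior volume = 317 − 68.9 = 248.1 cm³.
Infill deposited: 0.15 × 248.1 → 37.215 cm³.
Support = 0.30 × 317, so 95.1 cm³.
Deposited volume = 68.9 + 37.215 + 95.1, so 201.215 cm³.
Mass: 201.215 × 1.2 → 241.458 g.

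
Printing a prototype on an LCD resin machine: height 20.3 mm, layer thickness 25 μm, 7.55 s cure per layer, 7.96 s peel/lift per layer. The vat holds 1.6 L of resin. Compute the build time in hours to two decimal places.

Layers = ⌈20.3/0.025⌉ = 812.
Cycle time = 7.55 + 7.96 = 15.51 s.
Build time: 812 × 15.51 s = 12594.12 s, i.e. 3.50 hours.

3.50 hours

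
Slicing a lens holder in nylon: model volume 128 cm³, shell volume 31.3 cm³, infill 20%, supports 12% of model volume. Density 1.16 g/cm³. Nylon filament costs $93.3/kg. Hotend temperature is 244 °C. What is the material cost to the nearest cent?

$7.14

Interior volume: 128 − 31.3 → 96.7 cm³.
Infill volume: 0.20 × 96.7 → 19.34 cm³.
Support: 0.12 × 128 → 15.36 cm³.
Deposited volume = 31.3 + 19.34 + 15.36, so 66 cm³.
Mass = 66 × 1.16 = 76.56 g.
At $93.3/kg: 76.56/1000 × 93.3 = $7.14.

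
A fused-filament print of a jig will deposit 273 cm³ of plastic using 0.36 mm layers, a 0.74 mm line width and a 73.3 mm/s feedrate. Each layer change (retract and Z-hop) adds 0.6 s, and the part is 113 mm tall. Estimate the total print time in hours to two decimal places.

Extrusion cross-section = 0.36 × 0.74, so 0.2664 mm².
Toolpath length = 273 cm³ / 0.2664 mm² = 273000 / 0.2664 = 1024774.8 mm.
Extrusion time = 1024774.8 / 73.3, so 13980.6 s.
Layer count = ceil(113 / 0.36) = 314.
Non-print overhead = 314 × 0.6, so 188.4 s.
Altogether 13980.6 + 188.4 = 14169 s, i.e. 3.94 hours.

3.94 hours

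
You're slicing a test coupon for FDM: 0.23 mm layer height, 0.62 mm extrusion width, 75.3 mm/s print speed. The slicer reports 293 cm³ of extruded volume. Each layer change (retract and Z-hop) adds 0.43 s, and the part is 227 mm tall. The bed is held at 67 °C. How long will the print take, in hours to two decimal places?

Bead cross-section: 0.23 × 0.62 → 0.1426 mm².
Toolpath length = 293 cm³ / 0.1426 mm² = 293000 / 0.1426 = 2054698.5 mm.
Time extruding: 2054698.5 / 75.3 → 27286.8 s.
Layer count = ceil(227 / 0.23) = 987.
Z-hop total = 987 × 0.43, so 424.41 s.
Altogether 27286.8 + 424.41 = 27711.21 s, i.e. 7.70 hours.

7.70 hours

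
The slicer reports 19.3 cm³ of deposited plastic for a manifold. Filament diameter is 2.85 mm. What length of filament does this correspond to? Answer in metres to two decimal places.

3.03 m

Cross-section of 2.85 mm filament: π·(2.85/2)² = 6.3794 mm².
L = 19300 mm³ / 6.3794 mm² = 3025.36 mm, i.e. 3.03 m.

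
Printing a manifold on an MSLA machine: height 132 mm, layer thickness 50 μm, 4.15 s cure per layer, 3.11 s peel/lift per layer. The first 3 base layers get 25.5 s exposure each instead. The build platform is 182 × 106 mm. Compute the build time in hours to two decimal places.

5.34 hours

Layer count = ceil(132 / 0.05) = 2640.
Bottom layers: 3 × (25.5 + 3.11) → 85.83 s.
Remaining layers: 2637 × (4.15 + 3.11) → 19144.62 s.
Total = 85.83 + 19144.62 = 19230.45 s = 5.34 hours.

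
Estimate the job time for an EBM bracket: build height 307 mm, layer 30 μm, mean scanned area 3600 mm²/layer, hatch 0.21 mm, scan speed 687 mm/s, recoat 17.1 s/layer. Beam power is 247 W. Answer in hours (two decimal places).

Number of layers: 307 / 0.03 → 10234 (rounded up).
Scan path per layer = 3600 / 0.21, so 17142.9 mm.
Scan time per layer: 17142.9 / 687 → 24.9533 s.
Time per layer: 24.9533 + 17.1 → 42.0533 s.
10234 layers × 42.0533 s/layer = 430373.4722 s, i.e. 119.55 hours.

119.55 hours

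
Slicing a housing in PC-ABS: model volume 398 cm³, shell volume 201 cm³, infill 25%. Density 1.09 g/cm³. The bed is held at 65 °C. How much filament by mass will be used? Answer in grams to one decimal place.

272.8 g

Interior volume = 398 − 201 = 197 cm³.
Infill deposited: 0.25 × 197 → 49.25 cm³.
Total extruded = 201 + 49.25 = 250.25 cm³.
Mass: 250.25 × 1.09 → 272.7725 g.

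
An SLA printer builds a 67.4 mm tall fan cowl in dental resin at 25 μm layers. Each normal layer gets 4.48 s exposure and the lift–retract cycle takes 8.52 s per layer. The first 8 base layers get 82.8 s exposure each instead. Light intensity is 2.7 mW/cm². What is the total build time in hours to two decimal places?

9.91 hours

Number of layers: 67.4 / 0.025 → 2696 (rounded up).
Burn-in layers = 8 × (82.8 + 8.52) = 730.56 s.
Remaining layers: 2688 × (4.48 + 8.52) → 34944 s.
Sum: 730.56 + 34944 = 35674.56 s → 9.91 hours.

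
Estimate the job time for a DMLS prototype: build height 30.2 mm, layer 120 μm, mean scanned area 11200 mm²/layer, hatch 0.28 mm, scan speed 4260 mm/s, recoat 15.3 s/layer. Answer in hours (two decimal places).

Layers = ⌈30.2/0.12⌉ = 252.
Per-layer scan distance = 11200 / 0.28 = 40000 mm.
Laser time per layer = 40000 / 4260 = 9.3897 s.
Time per layer = 9.3897 + 15.3 = 24.6897 s.
Total: 252 × 24.6897 s = 6221.8044 s → 1.73 hours.

1.73 hours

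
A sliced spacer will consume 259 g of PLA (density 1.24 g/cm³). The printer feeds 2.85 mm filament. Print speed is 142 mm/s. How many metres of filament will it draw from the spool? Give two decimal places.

Volume = 259 g / 1.24 g·cm⁻³ = 208.871 cm³ = 208871 mm³.
A = π r² = π × 1.425² = 6.3794 mm².
Length = 208871 / 6.3794 = 32741.48 mm = 32.74 m.

32.74 m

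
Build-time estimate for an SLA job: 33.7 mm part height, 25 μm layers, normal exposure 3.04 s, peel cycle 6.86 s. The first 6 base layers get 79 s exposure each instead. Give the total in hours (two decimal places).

3.83 hours

Layer count = ceil(33.7 / 0.025) = 1348.
Base layers = 6 × (79 + 6.86), so 515.16 s.
Regular layers: 1342 × (3.04 + 6.86) → 13285.8 s.
Sum: 515.16 + 13285.8 = 13800.96 s → 3.83 hours.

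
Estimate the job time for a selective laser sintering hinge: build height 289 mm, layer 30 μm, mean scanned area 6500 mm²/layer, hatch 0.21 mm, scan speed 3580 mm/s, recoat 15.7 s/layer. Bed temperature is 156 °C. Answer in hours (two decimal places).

Layer count = ceil(289 / 0.03) = 9634.
Per-layer scan distance = 6500 / 0.21, so 30952.4 mm.
Laser time per layer = 30952.4 / 3580 = 8.6459 s.
Time per layer: 8.6459 + 15.7 → 24.3459 s.
Total: 9634 × 24.3459 s = 234548.4006 s → 65.15 hours.

65.15 hours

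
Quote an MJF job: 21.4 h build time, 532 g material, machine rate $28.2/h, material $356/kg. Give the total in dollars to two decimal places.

Time charge = 28.2 × 21.4 = $603.48.
Material charge = 356 × 532/1000, so $189.392.
Total = 603.48 + 189.392 = 792.872 ≈ $792.87.

$792.87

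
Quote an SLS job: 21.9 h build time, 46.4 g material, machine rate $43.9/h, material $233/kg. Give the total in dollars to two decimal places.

$972.22

Time charge = 43.9 × 21.9, so $961.41.
Feedstock cost = 233 × 46.4/1000 = $10.8112.
Total = 961.41 + 10.8112 = 972.2212 ≈ $972.22.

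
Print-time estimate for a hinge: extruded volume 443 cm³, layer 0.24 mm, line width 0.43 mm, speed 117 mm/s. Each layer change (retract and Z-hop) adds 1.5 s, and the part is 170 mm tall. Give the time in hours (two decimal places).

10.49 hours

Line area: 0.24 × 0.43 → 0.1032 mm².
Path length: 443000 mm³ / 0.1032 mm² → 4292635.7 mm.
Time extruding = 4292635.7 / 117 = 36689.2 s.
Number of layers: 170 / 0.24 → 709 (rounded up).
Non-print overhead = 709 × 1.5, so 1063.5 s.
Total = 36689.2 + 1063.5 = 37752.7 s = 10.49 hours.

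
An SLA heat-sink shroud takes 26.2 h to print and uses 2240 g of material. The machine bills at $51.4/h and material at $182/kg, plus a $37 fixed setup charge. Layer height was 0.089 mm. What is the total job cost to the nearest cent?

$1791.36

Time charge: 51.4 × 26.2 → $1346.68.
Material charge = 182 × 2240/1000 = $407.68.
Total = 1346.68 + 407.68 + 37 = $1791.36.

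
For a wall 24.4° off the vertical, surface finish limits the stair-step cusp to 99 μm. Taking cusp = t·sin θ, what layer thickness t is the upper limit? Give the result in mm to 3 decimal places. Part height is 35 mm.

Layer height = cusp / sin(24.4°) = 0.099 / 0.4131 = 0.240 mm.

0.240 mm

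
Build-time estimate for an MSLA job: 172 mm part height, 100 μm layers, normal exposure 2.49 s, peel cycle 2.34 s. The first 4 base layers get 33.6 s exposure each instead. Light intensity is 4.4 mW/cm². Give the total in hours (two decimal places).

2.34 hours

Layer count = ceil(172 / 0.1) = 1720.
Bottom layers: 4 × (33.6 + 2.34) → 143.76 s.
Normal layers = 1716 × (2.49 + 2.34), so 8288.28 s.
Sum: 143.76 + 8288.28 = 8432.04 s → 2.34 hours.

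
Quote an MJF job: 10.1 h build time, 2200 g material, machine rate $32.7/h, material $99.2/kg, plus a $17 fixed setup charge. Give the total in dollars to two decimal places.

Machine-time cost = 32.7 × 10.1, so $330.27.
Material charge: 99.2 × 2200/1000 → $218.24.
Total = 330.27 + 218.24 + 17 = $565.51.

$565.51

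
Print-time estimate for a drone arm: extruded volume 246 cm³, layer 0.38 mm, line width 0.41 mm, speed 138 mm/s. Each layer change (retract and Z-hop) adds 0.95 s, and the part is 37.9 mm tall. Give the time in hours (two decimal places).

3.20 hours

Bead cross-section = 0.38 × 0.41 = 0.1558 mm².
Toolpath length = 246 cm³ / 0.1558 mm² = 246000 / 0.1558 = 1578947.4 mm.
Extrusion time = 1578947.4 / 138 = 11441.6 s.
Layers = ⌈37.9/0.38⌉ = 100.
Z-hop total = 100 × 0.95 = 95 s.
Total = 11441.6 + 95 = 11536.6 s = 3.20 hours.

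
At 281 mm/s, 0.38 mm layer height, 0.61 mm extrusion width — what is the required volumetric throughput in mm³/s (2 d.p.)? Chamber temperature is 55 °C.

65.14

Bead cross-section = 0.38 × 0.61 = 0.2318 mm².
Volumetric flow = 281 × 0.2318 = 65.14 mm³/s.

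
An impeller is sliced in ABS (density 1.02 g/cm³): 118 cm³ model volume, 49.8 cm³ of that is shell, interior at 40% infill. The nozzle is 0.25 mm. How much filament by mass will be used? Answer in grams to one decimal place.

78.6 g

Interior volume = 118 − 49.8 = 68.2 cm³.
Infill deposited = 0.40 × 68.2 = 27.28 cm³.
Total printed volume: 49.8 + 27.28 → 77.08 cm³.
Mass = 77.08 × 1.02 = 78.6216 g.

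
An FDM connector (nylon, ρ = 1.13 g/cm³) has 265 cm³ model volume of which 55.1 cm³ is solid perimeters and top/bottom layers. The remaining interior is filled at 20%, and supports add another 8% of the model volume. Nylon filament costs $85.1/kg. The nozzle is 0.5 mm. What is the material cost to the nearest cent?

Interior volume = 265 − 55.1 = 209.9 cm³.
Infill deposited: 0.20 × 209.9 → 41.98 cm³.
Support = 0.08 × 265 = 21.2 cm³.
Total extruded = 55.1 + 41.98 + 21.2, so 118.28 cm³.
Mass: 118.28 × 1.13 → 133.6564 g.
At $85.1/kg: 133.6564/1000 × 85.1 = $11.37.

$11.37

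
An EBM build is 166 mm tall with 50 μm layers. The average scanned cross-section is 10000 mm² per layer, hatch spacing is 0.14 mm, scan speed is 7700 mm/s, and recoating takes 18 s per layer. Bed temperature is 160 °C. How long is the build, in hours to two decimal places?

Layers = ⌈166/0.05⌉ = 3320.
Per-layer scan distance = 10000 / 0.14, so 71428.6 mm.
Scan time per layer = 71428.6 / 7700 = 9.2764 s.
Time per layer = 9.2764 + 18 = 27.2764 s.
Total: 3320 × 27.2764 s = 90557.648 s → 25.15 hours.

25.15 hours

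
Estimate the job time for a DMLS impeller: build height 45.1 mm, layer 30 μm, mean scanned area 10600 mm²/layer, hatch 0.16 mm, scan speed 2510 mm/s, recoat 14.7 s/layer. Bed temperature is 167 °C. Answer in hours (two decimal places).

Layer count = ceil(45.1 / 0.03) = 1504.
Scan path per layer: 10600 / 0.16 → 66250 mm.
Scan time per layer = 66250 / 2510 = 26.3944 s.
Per-layer time = 26.3944 + 14.7 = 41.0944 s.
Build time = 1504 × 41.0944 = 61805.9776 s = 17.17 hours.

17.17 hours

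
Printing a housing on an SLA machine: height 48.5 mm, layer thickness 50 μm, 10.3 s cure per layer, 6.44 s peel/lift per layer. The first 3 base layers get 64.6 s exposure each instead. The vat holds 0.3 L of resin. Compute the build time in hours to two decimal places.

4.56 hours

Number of layers: 48.5 / 0.05 → 970 (rounded up).
Base layers = 3 × (64.6 + 6.44) = 213.12 s.
Remaining layers = 967 × (10.3 + 6.44), so 16187.58 s.
Total = 213.12 + 16187.58 = 16400.7 s = 4.56 hours.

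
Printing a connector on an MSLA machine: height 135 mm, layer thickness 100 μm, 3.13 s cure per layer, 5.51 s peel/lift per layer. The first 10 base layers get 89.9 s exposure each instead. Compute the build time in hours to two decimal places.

Layers = ⌈135/0.1⌉ = 1350.
Base layers = 10 × (89.9 + 5.51), so 954.1 s.
Regular layers = 1340 × (3.13 + 5.51) = 11577.6 s.
Total = 954.1 + 11577.6 = 12531.7 s = 3.48 hours.

3.48 hours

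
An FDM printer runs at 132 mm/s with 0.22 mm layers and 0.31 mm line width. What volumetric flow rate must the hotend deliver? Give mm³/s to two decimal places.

Bead cross-section = 0.22 × 0.31 = 0.0682 mm².
Q = v·A = 132 × 0.0682 = 9.00 mm³/s.

9.00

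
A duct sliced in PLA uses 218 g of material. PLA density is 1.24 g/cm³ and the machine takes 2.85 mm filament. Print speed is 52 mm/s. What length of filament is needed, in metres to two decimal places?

27.56 m

Volume = 218 g / 1.24 g·cm⁻³ = 175.8065 cm³ = 175806.5 mm³.
Filament cross-section = π × (2.85/2)² = 6.3794 mm².
L = V/A = 175806.5/6.3794 = 27558.47 mm → 27.56 m.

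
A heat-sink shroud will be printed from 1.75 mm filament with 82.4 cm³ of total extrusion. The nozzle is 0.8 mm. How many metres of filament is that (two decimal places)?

34.26 m

Cross-section of 1.75 mm filament: π·(1.75/2)² = 2.4053 mm².
L = 82400 mm³ / 2.4053 mm² = 34257.68 mm, i.e. 34.26 m.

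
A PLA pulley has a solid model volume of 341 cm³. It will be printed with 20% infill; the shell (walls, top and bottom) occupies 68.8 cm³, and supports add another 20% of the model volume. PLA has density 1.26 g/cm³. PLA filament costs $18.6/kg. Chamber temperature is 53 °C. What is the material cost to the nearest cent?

Volume inside the shell = 341 − 68.8, so 272.2 cm³.
Infill volume = 0.20 × 272.2, so 54.44 cm³.
Support = 0.20 × 341 = 68.2 cm³.
Deposited volume = 68.8 + 54.44 + 68.2 = 191.44 cm³.
Mass = 191.44 × 1.26, so 241.2144 g.
At $18.6/kg: 241.2144/1000 × 18.6 = $4.49.

$4.49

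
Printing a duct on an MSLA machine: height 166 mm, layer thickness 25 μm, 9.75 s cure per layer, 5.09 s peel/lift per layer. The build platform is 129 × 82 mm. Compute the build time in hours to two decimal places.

Layers = ⌈166/0.025⌉ = 6640.
Cycle time = 9.75 + 5.09 = 14.84 s.
Total = 6640 × 14.84 = 98537.6 s = 27.37 hours.

27.37 hours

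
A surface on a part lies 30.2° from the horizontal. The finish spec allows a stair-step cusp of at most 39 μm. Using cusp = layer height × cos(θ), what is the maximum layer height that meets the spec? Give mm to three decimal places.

0.045 mm

t = h_c / cos θ = 0.039 / 0.8643 = 0.045 mm.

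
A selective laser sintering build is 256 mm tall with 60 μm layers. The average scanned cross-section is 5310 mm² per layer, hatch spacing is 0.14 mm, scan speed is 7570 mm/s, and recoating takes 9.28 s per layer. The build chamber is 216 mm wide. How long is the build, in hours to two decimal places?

Layers = ⌈256/0.06⌉ = 4267.
Scan path per layer: 5310 / 0.14 → 37928.6 mm.
Laser time per layer = 37928.6 / 7570, so 5.0104 s.
Time per layer: 5.0104 + 9.28 → 14.2904 s.
Total: 4267 × 14.2904 s = 60977.1368 s → 16.94 hours.

16.94 hours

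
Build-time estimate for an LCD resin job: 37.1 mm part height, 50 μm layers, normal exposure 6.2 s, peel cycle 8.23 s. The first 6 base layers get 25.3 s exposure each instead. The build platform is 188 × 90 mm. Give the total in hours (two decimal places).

3.01 hours

Layer count = ceil(37.1 / 0.05) = 742.
Bottom layers = 6 × (25.3 + 8.23), so 201.18 s.
Normal layers = 736 × (6.2 + 8.23) = 10620.48 s.
Total = 201.18 + 10620.48 = 10821.66 s = 3.01 hours.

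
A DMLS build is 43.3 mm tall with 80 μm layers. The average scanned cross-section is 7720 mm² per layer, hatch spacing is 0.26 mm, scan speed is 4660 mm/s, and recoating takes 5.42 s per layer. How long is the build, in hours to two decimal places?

1.78 hours

Layers = ⌈43.3/0.08⌉ = 542.
Hatch length per layer: 7720 / 0.26 → 29692.3 mm.
Laser time per layer = 29692.3 / 4660 = 6.3717 s.
Layer cycle: 6.3717 + 5.42 → 11.7917 s.
Build time = 542 × 11.7917 = 6391.1014 s = 1.78 hours.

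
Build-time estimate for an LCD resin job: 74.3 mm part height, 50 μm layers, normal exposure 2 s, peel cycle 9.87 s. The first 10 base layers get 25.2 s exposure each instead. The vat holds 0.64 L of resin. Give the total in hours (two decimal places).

4.96 hours

Number of layers: 74.3 / 0.05 → 1486 (rounded up).
Burn-in layers: 10 × (25.2 + 9.87) → 350.7 s.
Normal layers: 1476 × (2 + 9.87) → 17520.12 s.
Total = 350.7 + 17520.12 = 17870.82 s = 4.96 hours.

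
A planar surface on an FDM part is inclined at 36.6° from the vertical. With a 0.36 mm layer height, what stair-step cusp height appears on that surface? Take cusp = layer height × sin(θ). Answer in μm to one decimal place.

sin(36.6°) = 0.5962, so cusp = 0.36 × 0.5962 = 0.214632 mm → 214.6 μm.

214.6 μm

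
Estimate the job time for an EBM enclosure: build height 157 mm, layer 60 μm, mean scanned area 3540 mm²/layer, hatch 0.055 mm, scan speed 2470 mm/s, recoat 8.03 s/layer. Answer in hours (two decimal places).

24.78 hours

Layers = ⌈157/0.06⌉ = 2617.
Scan path per layer = 3540 / 0.055, so 64363.6 mm.
Scan time per layer: 64363.6 / 2470 → 26.0581 s.
Layer cycle: 26.0581 + 8.03 → 34.0881 s.
2617 layers × 34.0881 s/layer = 89208.5577 s, i.e. 24.78 hours.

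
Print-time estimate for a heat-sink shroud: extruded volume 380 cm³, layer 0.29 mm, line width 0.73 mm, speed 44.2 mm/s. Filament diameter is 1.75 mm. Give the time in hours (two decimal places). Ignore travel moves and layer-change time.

Extrusion cross-section: 0.29 × 0.73 → 0.2117 mm².
Total extruded path = 380000/0.2117 = 1794992.9 mm.
Print-move time: 1794992.9 / 44.2 → 40610.7 s.
Converting: 40610.7 s = 11.28 hours.

11.28 hours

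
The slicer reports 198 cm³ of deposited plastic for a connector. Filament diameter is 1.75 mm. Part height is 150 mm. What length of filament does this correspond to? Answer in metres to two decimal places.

82.32 m

A = π r² = π × 0.875² = 2.4053 mm².
Length = 198 cm³ / 2.4053 mm² = 198000 / 2.4053 = 82318.21 mm = 82.32 m.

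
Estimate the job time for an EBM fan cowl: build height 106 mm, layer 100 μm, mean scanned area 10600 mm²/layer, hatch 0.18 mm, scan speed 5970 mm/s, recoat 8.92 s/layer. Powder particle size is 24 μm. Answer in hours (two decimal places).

5.53 hours

Layer count = ceil(106 / 0.1) = 1060.
Scan path per layer = 10600 / 0.18, so 58888.9 mm.
Beam time per layer = 58888.9 / 5970 = 9.8641 s.
Per-layer time = 9.8641 + 8.92, so 18.7841 s.
1060 layers × 18.7841 s/layer = 19911.146 s, i.e. 5.53 hours.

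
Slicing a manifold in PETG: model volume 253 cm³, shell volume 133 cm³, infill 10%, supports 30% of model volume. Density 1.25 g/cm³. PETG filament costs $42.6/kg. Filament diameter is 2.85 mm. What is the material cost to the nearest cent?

Interior volume = 253 − 133, so 120 cm³.
Infill deposited: 0.10 × 120 → 12 cm³.
Support = 0.30 × 253, so 75.9 cm³.
Total extruded: 133 + 12 + 75.9 → 220.9 cm³.
Mass = 220.9 × 1.25, so 276.125 g.
At $42.6/kg: 276.125/1000 × 42.6 = $11.76.

$11.76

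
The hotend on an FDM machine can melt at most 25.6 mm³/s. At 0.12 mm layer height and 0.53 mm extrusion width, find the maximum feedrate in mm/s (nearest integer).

Extrusion cross-section = 0.12 × 0.53, so 0.0636 mm².
v_max = Q/A = 25.6/0.0636 = 402.52 mm/s → 403 mm/s.

403 mm/s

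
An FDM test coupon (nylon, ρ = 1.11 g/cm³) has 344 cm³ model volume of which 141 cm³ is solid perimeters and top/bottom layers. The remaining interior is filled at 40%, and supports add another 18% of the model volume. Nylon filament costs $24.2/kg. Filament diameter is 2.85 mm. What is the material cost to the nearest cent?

$7.63

Interior volume = 344 − 141, so 203 cm³.
Infill volume: 0.40 × 203 → 81.2 cm³.
Support = 0.18 × 344 = 61.92 cm³.
Total printed volume = 141 + 81.2 + 61.92 = 284.12 cm³.
Mass = 284.12 × 1.11, so 315.3732 g.
At $24.2/kg: 315.3732/1000 × 24.2 = $7.63.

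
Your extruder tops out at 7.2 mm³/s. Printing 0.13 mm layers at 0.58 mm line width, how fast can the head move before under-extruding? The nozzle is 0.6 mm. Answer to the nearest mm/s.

95 mm/s

A = 0.13 × 0.58 = 0.0754 mm².
v_max = Q/A = 7.2/0.0754 = 95.49 mm/s → 95 mm/s.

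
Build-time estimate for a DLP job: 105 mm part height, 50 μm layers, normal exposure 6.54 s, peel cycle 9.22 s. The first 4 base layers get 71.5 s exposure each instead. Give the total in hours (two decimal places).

Layers = ⌈105/0.05⌉ = 2100.
Burn-in layers = 4 × (71.5 + 9.22) = 322.88 s.
Regular layers = 2096 × (6.54 + 9.22), so 33032.96 s.
Total = 322.88 + 33032.96 = 33355.84 s = 9.27 hours.

9.27 hours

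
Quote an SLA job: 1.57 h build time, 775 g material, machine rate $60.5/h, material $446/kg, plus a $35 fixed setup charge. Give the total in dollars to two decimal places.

Time charge: 60.5 × 1.57 → $94.985.
Material charge = 446 × 775/1000, so $345.65.
Adding setup: 94.985 + 345.65 + 35 → 475.635 ≈ $475.64.

$475.64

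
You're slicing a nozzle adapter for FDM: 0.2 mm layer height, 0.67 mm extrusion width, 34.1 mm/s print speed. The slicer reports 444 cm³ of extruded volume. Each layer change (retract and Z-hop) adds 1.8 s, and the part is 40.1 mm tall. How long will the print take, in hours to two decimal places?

Line area: 0.2 × 0.67 → 0.134 mm².
Toolpath length = 444 cm³ / 0.134 mm² = 444000 / 0.134 = 3313432.8 mm.
Extrusion time = 3313432.8 / 34.1 = 97168.1 s.
Layer count = ceil(40.1 / 0.2) = 201.
Layer-change overhead: 201 × 1.8 → 361.8 s.
Total = 97168.1 + 361.8 = 97529.9 s = 27.09 hours.

27.09 hours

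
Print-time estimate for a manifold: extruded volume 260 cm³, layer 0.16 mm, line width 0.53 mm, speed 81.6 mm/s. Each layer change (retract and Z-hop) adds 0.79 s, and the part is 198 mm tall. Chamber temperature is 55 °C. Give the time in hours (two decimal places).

Bead cross-section = 0.16 × 0.53 = 0.0848 mm².
Toolpath length = 260 cm³ / 0.0848 mm² = 260000 / 0.0848 = 3066037.7 mm.
Print-move time: 3066037.7 / 81.6 → 37574 s.
Layer count = ceil(198 / 0.16) = 1238.
Layer-change overhead = 1238 × 0.79, so 978.02 s.
Altogether 37574 + 978.02 = 38552.02 s, i.e. 10.71 hours.

10.71 hours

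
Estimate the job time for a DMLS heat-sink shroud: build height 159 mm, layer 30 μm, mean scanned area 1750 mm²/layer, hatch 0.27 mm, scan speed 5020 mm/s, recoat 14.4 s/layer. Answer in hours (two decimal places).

23.10 hours

Number of layers: 159 / 0.03 → 5300 (rounded up).
Scan path per layer: 1750 / 0.27 → 6481.5 mm.
Per-layer scan time = 6481.5 / 5020, so 1.2911 s.
Time per layer = 1.2911 + 14.4 = 15.6911 s.
Build time = 5300 × 15.6911 = 83162.83 s = 23.10 hours.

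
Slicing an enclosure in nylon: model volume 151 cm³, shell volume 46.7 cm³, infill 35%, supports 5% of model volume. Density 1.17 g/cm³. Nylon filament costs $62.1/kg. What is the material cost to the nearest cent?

$6.59

Interior volume = 151 − 46.7 = 104.3 cm³.
Infill deposited = 0.35 × 104.3 = 36.505 cm³.
Support = 0.05 × 151, so 7.55 cm³.
Deposited volume = 46.7 + 36.505 + 7.55 = 90.755 cm³.
Mass = 90.755 × 1.17, so 106.18335 g.
Cost = 106.18335 g / 1000 × $62.1/kg = $6.59.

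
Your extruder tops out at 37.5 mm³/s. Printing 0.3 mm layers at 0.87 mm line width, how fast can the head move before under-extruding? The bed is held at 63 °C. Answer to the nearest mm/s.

144 mm/s

Bead cross-section = 0.3 × 0.87, so 0.261 mm².
Max speed = 37.5 / 0.261 = 143.68 ≈ 144 mm/s.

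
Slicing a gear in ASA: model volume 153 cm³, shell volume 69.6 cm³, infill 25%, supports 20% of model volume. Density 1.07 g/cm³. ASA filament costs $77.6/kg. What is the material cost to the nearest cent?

Interior volume: 153 − 69.6 → 83.4 cm³.
Infill volume: 0.25 × 83.4 → 20.85 cm³.
Support = 0.20 × 153, so 30.6 cm³.
Total extruded = 69.6 + 20.85 + 30.6 = 121.05 cm³.
Mass = 121.05 × 1.07, so 129.5235 g.
Cost = 129.5235 g / 1000 × $77.6/kg = $10.05.

$10.05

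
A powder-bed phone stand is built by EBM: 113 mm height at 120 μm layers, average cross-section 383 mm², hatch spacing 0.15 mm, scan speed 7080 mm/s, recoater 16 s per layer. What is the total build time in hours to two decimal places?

4.28 hours

Number of layers: 113 / 0.12 → 942 (rounded up).
Scan path per layer = 383 / 0.15, so 2553.3 mm.
Scan time per layer = 2553.3 / 7080, so 0.3606 s.
Per-layer time: 0.3606 + 16 → 16.3606 s.
942 layers × 16.3606 s/layer = 15411.6852 s, i.e. 4.28 hours.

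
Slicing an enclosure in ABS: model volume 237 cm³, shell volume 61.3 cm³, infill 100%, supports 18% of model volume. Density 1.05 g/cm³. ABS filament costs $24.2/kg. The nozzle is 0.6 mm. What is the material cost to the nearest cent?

Volume inside the shell = 237 − 61.3, so 175.7 cm³.
Infill deposited = 1.00 × 175.7 = 175.7 cm³.
Support = 0.18 × 237, so 42.66 cm³.
Total extruded: 61.3 + 175.7 + 42.66 → 279.66 cm³.
Mass = 279.66 × 1.05, so 293.643 g.
Cost = 293.643 g / 1000 × $24.2/kg = $7.11.

$7.11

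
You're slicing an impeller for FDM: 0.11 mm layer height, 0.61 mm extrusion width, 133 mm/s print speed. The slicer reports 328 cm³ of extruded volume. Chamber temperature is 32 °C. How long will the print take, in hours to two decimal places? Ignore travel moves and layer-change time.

Line area = 0.11 × 0.61, so 0.0671 mm².
Total extruded path = 328000/0.0671 = 4888226.5 mm.
Time extruding = 4888226.5 / 133, so 36753.6 s.
In the requested units: 36753.6 s = 10.21 hours.

10.21 hours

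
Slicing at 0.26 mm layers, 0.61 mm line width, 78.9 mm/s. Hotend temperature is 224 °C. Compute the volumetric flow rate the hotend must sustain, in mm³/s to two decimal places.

Extrusion cross-section: 0.26 × 0.61 → 0.1586 mm².
Volumetric flow = 78.9 × 0.1586 = 12.51 mm³/s.

12.51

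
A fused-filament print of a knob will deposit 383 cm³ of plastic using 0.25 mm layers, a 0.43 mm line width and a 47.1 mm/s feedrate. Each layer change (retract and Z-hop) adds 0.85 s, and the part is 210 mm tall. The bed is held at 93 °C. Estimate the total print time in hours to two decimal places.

21.21 hours

Extrusion cross-section = 0.25 × 0.43 = 0.1075 mm².
Total extruded path = 383000/0.1075 = 3562790.7 mm.
Extrusion time: 3562790.7 / 47.1 → 75643.1 s.
Number of layers: 210 / 0.25 → 840 (rounded up).
Non-print overhead: 840 × 0.85 → 714 s.
Altogether 75643.1 + 714 = 76357.1 s, i.e. 21.21 hours.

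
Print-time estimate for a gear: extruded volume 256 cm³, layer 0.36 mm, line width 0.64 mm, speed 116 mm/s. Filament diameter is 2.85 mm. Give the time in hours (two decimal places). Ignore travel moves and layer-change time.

Line area: 0.36 × 0.64 → 0.2304 mm².
Path length: 256000 mm³ / 0.2304 mm² → 1111111.1 mm.
Time extruding = 1111111.1 / 116, so 9578.5 s.
In the requested units: 9578.5 s = 2.66 hours.

2.66 hours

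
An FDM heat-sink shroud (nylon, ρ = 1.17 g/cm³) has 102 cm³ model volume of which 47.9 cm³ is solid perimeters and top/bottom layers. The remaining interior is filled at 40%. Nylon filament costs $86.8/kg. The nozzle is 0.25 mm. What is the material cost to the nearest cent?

Infill region = 102 − 47.9 = 54.1 cm³.
Infill volume = 0.40 × 54.1 = 21.64 cm³.
Total printed volume: 47.9 + 21.64 → 69.54 cm³.
Mass: 69.54 × 1.17 → 81.3618 g.
At $86.8/kg: 81.3618/1000 × 86.8 = $7.06.

$7.06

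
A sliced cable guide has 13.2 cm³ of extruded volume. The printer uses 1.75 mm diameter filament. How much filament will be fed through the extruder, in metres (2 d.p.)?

Filament cross-section = π × (1.75/2)² = 2.4053 mm².
Length = 13.2 cm³ / 2.4053 mm² = 13200 / 2.4053 = 5487.88 mm = 5.49 m.

5.49 m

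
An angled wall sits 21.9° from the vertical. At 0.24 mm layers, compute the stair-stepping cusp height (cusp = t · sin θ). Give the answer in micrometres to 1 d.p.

89.5 μm

Cusp = layer height × sin(21.9°) = 0.24 × 0.3730 = 0.08952 mm = 89.5 μm.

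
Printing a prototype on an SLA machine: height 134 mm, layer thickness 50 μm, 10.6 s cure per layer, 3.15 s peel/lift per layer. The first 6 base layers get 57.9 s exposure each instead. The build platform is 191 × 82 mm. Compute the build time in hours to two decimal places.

10.31 hours

Layer count = ceil(134 / 0.05) = 2680.
Base layers = 6 × (57.9 + 3.15) = 366.3 s.
Normal layers = 2674 × (10.6 + 3.15) = 36767.5 s.
Sum: 366.3 + 36767.5 = 37133.8 s → 10.31 hours.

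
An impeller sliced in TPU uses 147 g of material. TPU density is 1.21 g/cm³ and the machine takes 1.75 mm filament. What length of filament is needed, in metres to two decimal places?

Extruded volume: 147/1.21 = 121.4876 cm³ (121487.6 mm³).
A = π r² = π × 0.875² = 2.4053 mm².
L = V/A = 121487.6/2.4053 = 50508.29 mm → 50.51 m.

50.51 m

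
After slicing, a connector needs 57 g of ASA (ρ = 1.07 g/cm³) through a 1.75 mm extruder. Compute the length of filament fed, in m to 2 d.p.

Extruded volume: 57/1.07 = 53.271 cm³ (53271 mm³).
Cross-section of 1.75 mm filament: π·(1.75/2)² = 2.4053 mm².
L = V/A = 53271/2.4053 = 22147.34 mm → 22.15 m.

22.15 m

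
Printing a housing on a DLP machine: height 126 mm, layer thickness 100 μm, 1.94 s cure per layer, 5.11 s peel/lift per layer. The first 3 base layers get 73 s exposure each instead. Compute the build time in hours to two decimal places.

Number of layers: 126 / 0.1 → 1260 (rounded up).
Base layers = 3 × (73 + 5.11) = 234.33 s.
Normal layers: 1257 × (1.94 + 5.11) → 8861.85 s.
Total = 234.33 + 8861.85 = 9096.18 s = 2.53 hours.

2.53 hours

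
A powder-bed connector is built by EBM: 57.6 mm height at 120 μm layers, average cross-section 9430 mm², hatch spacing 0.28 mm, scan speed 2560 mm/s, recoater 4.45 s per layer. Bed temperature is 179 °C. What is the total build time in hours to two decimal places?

Number of layers: 57.6 / 0.12 → 480 (rounded up).
Per-layer scan distance = 9430 / 0.28 = 33678.6 mm.
Beam time per layer: 33678.6 / 2560 → 13.1557 s.
Layer cycle: 13.1557 + 4.45 → 17.6057 s.
Total: 480 × 17.6057 s = 8450.736 s → 2.35 hours.

2.35 hours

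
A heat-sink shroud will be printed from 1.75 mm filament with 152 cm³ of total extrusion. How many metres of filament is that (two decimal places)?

63.19 m

Cross-section of 1.75 mm filament: π·(1.75/2)² = 2.4053 mm².
Length = 152 cm³ / 2.4053 mm² = 152000 / 2.4053 = 63193.78 mm = 63.19 m.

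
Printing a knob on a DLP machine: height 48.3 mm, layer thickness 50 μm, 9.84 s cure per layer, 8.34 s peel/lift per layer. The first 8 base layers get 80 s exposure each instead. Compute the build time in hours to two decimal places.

Number of layers: 48.3 / 0.05 → 966 (rounded up).
Base layers: 8 × (80 + 8.34) → 706.72 s.
Normal layers: 958 × (9.84 + 8.34) → 17416.44 s.
Sum: 706.72 + 17416.44 = 18123.16 s → 5.03 hours.

5.03 hours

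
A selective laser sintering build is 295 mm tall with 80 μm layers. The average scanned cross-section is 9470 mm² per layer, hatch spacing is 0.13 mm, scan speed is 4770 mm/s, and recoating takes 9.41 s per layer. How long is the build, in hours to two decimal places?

25.29 hours

Layer count = ceil(295 / 0.08) = 3688.
Hatch length per layer = 9470 / 0.13 = 72846.2 mm.
Scan time per layer = 72846.2 / 4770 = 15.2717 s.
Layer cycle = 15.2717 + 9.41, so 24.6817 s.
Total: 3688 × 24.6817 s = 91026.1096 s → 25.29 hours.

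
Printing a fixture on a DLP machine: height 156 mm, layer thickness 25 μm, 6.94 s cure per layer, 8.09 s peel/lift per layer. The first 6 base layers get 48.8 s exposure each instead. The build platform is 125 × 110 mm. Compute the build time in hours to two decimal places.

26.12 hours

Layers = ⌈156/0.025⌉ = 6240.
Bottom layers = 6 × (48.8 + 8.09), so 341.34 s.
Remaining layers = 6234 × (6.94 + 8.09) = 93697.02 s.
Total = 341.34 + 93697.02 = 94038.36 s = 26.12 hours.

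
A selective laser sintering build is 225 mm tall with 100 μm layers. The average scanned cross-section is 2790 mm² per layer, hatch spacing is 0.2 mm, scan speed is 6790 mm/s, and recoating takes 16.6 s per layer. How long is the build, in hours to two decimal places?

11.66 hours

Number of layers: 225 / 0.1 → 2250 (rounded up).
Scan path per layer = 2790 / 0.2, so 13950 mm.
Per-layer scan time: 13950 / 6790 → 2.0545 s.
Layer cycle: 2.0545 + 16.6 → 18.6545 s.
Build time = 2250 × 18.6545 = 41972.625 s = 11.66 hours.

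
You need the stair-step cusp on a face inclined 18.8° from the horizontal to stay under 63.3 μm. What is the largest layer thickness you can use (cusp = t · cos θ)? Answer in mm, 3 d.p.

0.067 mm

Layer height = cusp / cos(18.8°) = 0.0633 / 0.9466 = 0.067 mm.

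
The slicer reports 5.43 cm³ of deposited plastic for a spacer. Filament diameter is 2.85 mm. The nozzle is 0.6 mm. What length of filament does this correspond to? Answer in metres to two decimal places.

0.85 m

Cross-section of 2.85 mm filament: π·(2.85/2)² = 6.3794 mm².
Length = 5.43 cm³ / 6.3794 mm² = 5430 / 6.3794 = 851.18 mm = 0.85 m.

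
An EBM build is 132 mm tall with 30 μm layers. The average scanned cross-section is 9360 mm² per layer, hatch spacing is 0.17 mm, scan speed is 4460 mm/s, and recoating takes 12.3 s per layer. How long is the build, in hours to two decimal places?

30.12 hours

Layers = ⌈132/0.03⌉ = 4400.
Scan path per layer: 9360 / 0.17 → 55058.8 mm.
Beam time per layer: 55058.8 / 4460 → 12.345 s.
Time per layer: 12.345 + 12.3 → 24.645 s.
4400 layers × 24.645 s/layer = 108438 s, i.e. 30.12 hours.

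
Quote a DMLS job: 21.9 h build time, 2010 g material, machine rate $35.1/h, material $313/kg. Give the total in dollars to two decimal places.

Machine-time cost = 35.1 × 21.9 = $768.69.
Material charge = 313 × 2010/1000, so $629.13.
Job cost: 768.69 + 629.13 = $1397.82.

$1397.82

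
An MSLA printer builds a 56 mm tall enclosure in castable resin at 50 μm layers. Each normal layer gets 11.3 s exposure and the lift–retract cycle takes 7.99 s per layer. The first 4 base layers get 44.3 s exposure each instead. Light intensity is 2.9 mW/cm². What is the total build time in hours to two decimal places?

6.04 hours

Number of layers: 56 / 0.05 → 1120 (rounded up).
Bottom layers = 4 × (44.3 + 7.99) = 209.16 s.
Remaining layers = 1116 × (11.3 + 7.99), so 21527.64 s.
Sum: 209.16 + 21527.64 = 21736.8 s → 6.04 hours.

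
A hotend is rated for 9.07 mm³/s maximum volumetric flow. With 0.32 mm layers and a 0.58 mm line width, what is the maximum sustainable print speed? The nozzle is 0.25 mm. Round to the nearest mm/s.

A = 0.32 × 0.58 = 0.1856 mm².
v_max = Q/A = 9.07/0.1856 = 48.87 mm/s → 49 mm/s.

49 mm/s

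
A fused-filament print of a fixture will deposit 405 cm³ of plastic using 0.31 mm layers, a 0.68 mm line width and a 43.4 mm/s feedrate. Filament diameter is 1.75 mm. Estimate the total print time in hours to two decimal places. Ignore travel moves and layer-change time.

Line area = 0.31 × 0.68, so 0.2108 mm².
Path length: 405000 mm³ / 0.2108 mm² → 1921252.4 mm.
Print-move time: 1921252.4 / 43.4 → 44268.5 s.
Converting: 44268.5 s = 12.30 hours.

12.30 hours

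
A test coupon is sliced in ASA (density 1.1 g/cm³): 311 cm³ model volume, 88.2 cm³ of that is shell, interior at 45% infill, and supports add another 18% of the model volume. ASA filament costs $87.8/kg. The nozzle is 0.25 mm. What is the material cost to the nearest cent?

Infill region: 311 − 88.2 → 222.8 cm³.
Infill deposited: 0.45 × 222.8 → 100.26 cm³.
Support = 0.18 × 311 = 55.98 cm³.
Deposited volume: 88.2 + 100.26 + 55.98 → 244.44 cm³.
Mass = 244.44 × 1.1, so 268.884 g.
At $87.8/kg: 268.884/1000 × 87.8 = $23.61.

$23.61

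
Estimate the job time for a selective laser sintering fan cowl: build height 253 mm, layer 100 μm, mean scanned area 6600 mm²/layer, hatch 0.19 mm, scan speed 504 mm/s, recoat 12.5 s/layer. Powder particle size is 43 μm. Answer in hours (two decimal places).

57.22 hours

Number of layers: 253 / 0.1 → 2530 (rounded up).
Per-layer scan distance = 6600 / 0.19, so 34736.8 mm.
Laser time per layer = 34736.8 / 504, so 68.9222 s.
Time per layer = 68.9222 + 12.5 = 81.4222 s.
Total: 2530 × 81.4222 s = 205998.166 s → 57.22 hours.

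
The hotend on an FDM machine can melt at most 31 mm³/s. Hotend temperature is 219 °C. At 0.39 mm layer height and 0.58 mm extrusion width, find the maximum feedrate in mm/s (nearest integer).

A = 0.39 × 0.58 = 0.2262 mm².
v_max = Q/A = 31/0.2262 = 137.05 mm/s → 137 mm/s.

137 mm/s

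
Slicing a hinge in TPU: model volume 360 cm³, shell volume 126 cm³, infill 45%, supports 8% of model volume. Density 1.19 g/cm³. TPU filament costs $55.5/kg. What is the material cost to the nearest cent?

Interior volume = 360 − 126, so 234 cm³.
Infill deposited = 0.45 × 234 = 105.3 cm³.
Support = 0.08 × 360 = 28.8 cm³.
Deposited volume = 126 + 105.3 + 28.8 = 260.1 cm³.
Mass: 260.1 × 1.19 → 309.519 g.
Cost = 309.519 g / 1000 × $55.5/kg = $17.18.

$17.18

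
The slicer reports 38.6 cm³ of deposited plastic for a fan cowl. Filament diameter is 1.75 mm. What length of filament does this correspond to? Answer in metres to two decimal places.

Cross-section of 1.75 mm filament: π·(1.75/2)² = 2.4053 mm².
Length = 38.6 cm³ / 2.4053 mm² = 38600 / 2.4053 = 16047.89 mm = 16.05 m.

16.05 m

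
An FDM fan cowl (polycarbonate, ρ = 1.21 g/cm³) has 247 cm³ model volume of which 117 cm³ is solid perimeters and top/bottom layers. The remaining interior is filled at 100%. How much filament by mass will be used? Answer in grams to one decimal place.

Volume inside the shell = 247 − 117, so 130 cm³.
Infill volume = 1.00 × 130, so 130 cm³.
Deposited volume = 117 + 130, so 247 cm³.
Mass: 247 × 1.21 → 298.87 g.

298.9 g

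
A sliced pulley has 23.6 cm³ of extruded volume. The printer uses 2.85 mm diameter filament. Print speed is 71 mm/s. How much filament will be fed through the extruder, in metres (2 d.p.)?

Cross-section of 2.85 mm filament: π·(2.85/2)² = 6.3794 mm².
L = 23600 mm³ / 6.3794 mm² = 3699.41 mm, i.e. 3.70 m.

3.70 m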